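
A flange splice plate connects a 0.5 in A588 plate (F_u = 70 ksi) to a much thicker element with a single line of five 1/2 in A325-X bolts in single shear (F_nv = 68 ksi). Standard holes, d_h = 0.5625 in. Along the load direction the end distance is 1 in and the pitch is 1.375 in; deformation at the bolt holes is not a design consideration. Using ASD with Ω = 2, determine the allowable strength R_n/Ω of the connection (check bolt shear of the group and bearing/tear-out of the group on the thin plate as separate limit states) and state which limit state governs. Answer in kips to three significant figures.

Bolt shear: A_b = π·0.5²/4 = 0.1963 in²; R_n = 68 × 0.1963 × 5 × 1 = 66.76 kips → 66.76 / 2 = 33.4 kips.
Bearing (1.5 l_c t F_u ≤ 3.0 d t F_u): upper limit = 3.0·0.5·0.5·70 = 52.5 kips.
  Edge l_c = 1 − 0.5625/2 = 0.7188 → r_n = 37.73 kips; interior l_c = 1.375 − 0.5625 = 0.8125 → r_n = 42.66 kips.
  R_n,bearing = 1·37.73 + 4·42.66 = 208.4 kips → 208.4 / 2 = 104 kips.
Bolt shear governs: 33.4 kips.

33.4 kips (bolt shear governs)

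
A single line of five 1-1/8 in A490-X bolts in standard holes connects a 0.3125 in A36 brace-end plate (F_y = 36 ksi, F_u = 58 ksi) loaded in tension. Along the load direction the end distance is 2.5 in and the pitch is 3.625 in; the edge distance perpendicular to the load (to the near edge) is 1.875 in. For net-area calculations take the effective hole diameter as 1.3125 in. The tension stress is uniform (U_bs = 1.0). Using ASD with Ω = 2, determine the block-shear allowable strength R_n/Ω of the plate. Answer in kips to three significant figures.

68.4 kips

Shear plane L_v = 2.5 + 4·3.625 = 17 in; A_gv = 17 × 0.3125 = 5.312 in².
A_nv = (17 − 4.5·1.3125) × 0.3125 = 3.467 in².
A_nt = (1.875 − 0.5·1.3125) × 0.3125 = 0.3809 in².
0.6 F_u A_nv = 120.6 kips; 0.6 F_y A_gv = 114.7 kips → shear yielding governs the shear term.
R_n = 114.7 + 1.0 × 58 × 0.3809 = 136.8 kips.
Allowable strength R_n/Ω = 136.8 / 2 = 68.4 kips.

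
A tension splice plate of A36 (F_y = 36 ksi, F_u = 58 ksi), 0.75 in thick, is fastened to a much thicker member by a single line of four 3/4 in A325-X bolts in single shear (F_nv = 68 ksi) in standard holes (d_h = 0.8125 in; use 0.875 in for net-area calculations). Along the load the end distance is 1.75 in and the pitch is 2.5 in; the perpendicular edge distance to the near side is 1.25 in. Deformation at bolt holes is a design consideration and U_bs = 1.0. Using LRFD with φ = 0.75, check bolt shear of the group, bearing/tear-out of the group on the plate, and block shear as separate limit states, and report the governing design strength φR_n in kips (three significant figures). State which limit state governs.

90.1 kips (bolt shear governs)

Bolt shear: A_b = π·0.75²/4 = 0.4418 in²; R_n = 68 × 0.4418 × 4 × 1 = 120.2 kips → 0.75 × 120.2 = 90.1 kips.
Bearing: edge l_c = 1.344, r_n = 70.14 kips; interior l_c = 1.688, r_n = 78.3 kips; R_n = 70.14 + 3·78.3 = 305 kips → 229 kips.
Block shear: A_gv = 6.938, A_nv = 4.641, A_nt = 0.6094 in²; R_n = min(0.6F_uA_nv, 0.6F_yA_gv) + U_bs·F_u·A_nt = 185.2 kips → 139 kips.
Bolt shear governs: 90.1 kips.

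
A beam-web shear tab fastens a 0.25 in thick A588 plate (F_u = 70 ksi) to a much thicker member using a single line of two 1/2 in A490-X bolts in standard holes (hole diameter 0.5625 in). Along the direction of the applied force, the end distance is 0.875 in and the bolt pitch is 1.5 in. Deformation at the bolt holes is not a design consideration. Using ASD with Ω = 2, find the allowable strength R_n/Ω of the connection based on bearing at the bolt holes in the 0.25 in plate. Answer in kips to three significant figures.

Per bolt r_n = 1.5 l_c t F_u ≤ 3.0 d t F_u; upper limit = 3.0 × 0.5 × 0.25 × 70 = 26.25 kips.
Edge bolt: l_c = 0.875 − 0.5625/2 = 0.5938 in → 1.5 × 0.5938 × 0.25 × 70 = 15.59 → r_n = 15.59 kips.
Interior bolts: l_c = 1.5 − 0.5625 = 0.9375 in → 1.5 × 0.9375 × 0.25 × 70 = 24.61 → r_n = 24.61 kips.
R_n = 1 × 15.59 + 1 × 24.61 = 40.2 kips.
Allowable strength R_n/Ω = 40.2 / 2 = 20.1 kips.

20.1 kips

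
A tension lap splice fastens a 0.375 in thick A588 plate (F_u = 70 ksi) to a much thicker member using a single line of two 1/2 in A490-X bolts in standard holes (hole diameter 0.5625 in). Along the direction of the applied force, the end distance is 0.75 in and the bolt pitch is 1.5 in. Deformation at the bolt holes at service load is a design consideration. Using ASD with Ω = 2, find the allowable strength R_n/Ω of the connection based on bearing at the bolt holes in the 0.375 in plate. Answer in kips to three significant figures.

22.1 kips

Per bolt r_n = 1.2 l_c t F_u ≤ 2.4 d t F_u; upper limit = 2.4 × 0.5 × 0.375 × 70 = 31.5 kips.
Edge bolt: l_c = 0.75 − 0.5625/2 = 0.4688 in → 1.2 × 0.4688 × 0.375 × 70 = 14.77 → r_n = 14.77 kips.
Interior bolts: l_c = 1.5 − 0.5625 = 0.9375 in → 1.2 × 0.9375 × 0.375 × 70 = 29.53 → r_n = 29.53 kips.
R_n = 1 × 14.77 + 1 × 29.53 = 44.3 kips.
Allowable strength R_n/Ω = 44.3 / 2 = 22.1 kips.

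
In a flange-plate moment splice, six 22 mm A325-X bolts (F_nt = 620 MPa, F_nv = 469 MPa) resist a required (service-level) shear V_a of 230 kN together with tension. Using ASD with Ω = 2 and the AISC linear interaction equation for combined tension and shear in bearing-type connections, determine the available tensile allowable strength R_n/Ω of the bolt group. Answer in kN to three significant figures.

A_b = π·22²/4 = 380.1 mm²; f_rv = 230 × 1000 / (6 × 380.1) = 100.8 MPa.
F'_nt = 1.3 F_nt − (Ω F_nt / F_nv) f_rv = 1.3·620 − (2·620/469)·100.8 = 539.4 MPa, capped at F_nt → F'_nt = 539.4 MPa.
R_n = F'_nt · A_b · n = 539.4 × 380.1 × 6 / 1000 = 1230 kN.
Allowable strength R_n/Ω = 1230 / 2 = 615 kN.

615 kN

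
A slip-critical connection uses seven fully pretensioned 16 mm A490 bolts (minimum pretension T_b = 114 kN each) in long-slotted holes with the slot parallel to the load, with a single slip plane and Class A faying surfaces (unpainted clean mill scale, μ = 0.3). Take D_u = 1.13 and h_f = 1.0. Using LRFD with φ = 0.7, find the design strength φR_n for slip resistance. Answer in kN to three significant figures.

189 kN

R_n = μ · D_u · h_f · T_b · n_s · n_b = 0.3 × 1.13 × 1.0 × 114 × 1 × 7 = 270.5 kN.
Design strength φR_n = 0.7 × 270.5 = 189 kN.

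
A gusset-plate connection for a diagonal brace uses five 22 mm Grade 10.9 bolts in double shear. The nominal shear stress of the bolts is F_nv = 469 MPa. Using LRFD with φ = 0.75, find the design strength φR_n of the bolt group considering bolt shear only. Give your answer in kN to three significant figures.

A_b = π × 22² / 4 = 380.1 mm².
R_n = F_nv · A_b · n · n_s = 469 × 380.1 × 5 × 2 / 1000 = 1783 kN.
Design strength φR_n = 0.75 × 1783 = 1340 kN.

1340 kN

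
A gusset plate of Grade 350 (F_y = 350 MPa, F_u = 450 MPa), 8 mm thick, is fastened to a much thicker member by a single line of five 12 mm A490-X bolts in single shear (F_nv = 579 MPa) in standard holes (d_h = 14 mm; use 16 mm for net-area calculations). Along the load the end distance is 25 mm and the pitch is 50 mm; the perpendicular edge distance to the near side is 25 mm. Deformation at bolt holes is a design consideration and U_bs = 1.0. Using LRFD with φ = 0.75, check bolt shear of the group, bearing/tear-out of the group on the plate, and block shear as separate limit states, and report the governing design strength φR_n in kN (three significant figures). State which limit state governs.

246 kN (bolt shear governs)

Bolt shear: A_b = π·12²/4 = 113.1 mm²; R_n = 579 × 113.1 × 5 × 1 / 1000 = 327.4 kN → 0.75 × 327.4 = 246 kN.
Bearing: edge l_c = 18, r_n = 77.76 kN; interior l_c = 36, r_n = 103.7 kN; R_n = 77.76 + 4·103.7 = 492.5 kN → 369 kN.
Block shear: A_gv = 1800, A_nv = 1224, A_nt = 136 mm²; R_n = min(0.6F_uA_nv, 0.6F_yA_gv) + U_bs·F_u·A_nt = 391.7 kN → 294 kN.
Bolt shear governs: 246 kN.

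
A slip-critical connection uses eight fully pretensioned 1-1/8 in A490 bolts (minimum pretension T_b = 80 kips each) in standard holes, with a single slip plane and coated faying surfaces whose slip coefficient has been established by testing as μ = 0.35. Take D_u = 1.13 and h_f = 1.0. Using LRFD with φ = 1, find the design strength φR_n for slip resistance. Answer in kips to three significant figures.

R_n = μ · D_u · h_f · T_b · n_s · n_b = 0.35 × 1.13 × 1.0 × 80 × 1 × 8 = 253.1 kips.
Design strength φR_n = 1 × 253.1 = 253 kips.

253 kips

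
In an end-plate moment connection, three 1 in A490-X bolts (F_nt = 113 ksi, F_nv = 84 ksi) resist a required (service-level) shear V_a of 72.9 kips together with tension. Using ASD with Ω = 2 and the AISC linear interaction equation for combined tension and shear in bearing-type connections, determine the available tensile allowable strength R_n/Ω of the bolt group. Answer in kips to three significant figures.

75 kips

A_b = π·1²/4 = 0.7854 in²; f_rv = 72.9 / (3 × 0.7854) = 30.94 ksi.
F'_nt = 1.3 F_nt − (Ω F_nt / F_nv) f_rv = 1.3·113 − (2·113/84)·30.94 = 63.66 ksi, capped at F_nt → F'_nt = 63.66 ksi.
R_n = F'_nt · A_b · n = 63.66 × 0.7854 × 3 = 150 kips.
Allowable strength R_n/Ω = 150 / 2 = 75 kips.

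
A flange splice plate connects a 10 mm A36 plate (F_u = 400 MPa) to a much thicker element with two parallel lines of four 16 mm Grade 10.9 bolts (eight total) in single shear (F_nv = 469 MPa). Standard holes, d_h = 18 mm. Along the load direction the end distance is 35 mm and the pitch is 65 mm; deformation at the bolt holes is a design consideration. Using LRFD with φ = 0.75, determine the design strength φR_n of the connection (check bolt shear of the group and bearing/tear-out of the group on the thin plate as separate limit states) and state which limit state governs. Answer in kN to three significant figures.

566 kN (bolt shear governs)

Bolt shear: A_b = π·16²/4 = 201.1 mm²; R_n = 469 × 201.1 × 8 × 1 / 1000 = 754.4 kN → 0.75 × 754.4 = 566 kN.
Bearing (1.2 l_c t F_u ≤ 2.4 d t F_u): upper limit = 2.4·16·10·400 / 1000 = 153.6 kN.
  Edge l_c = 35 − 18/2 = 26 → r_n = 124.8 kN; interior l_c = 65 − 18 = 47 → r_n = 153.6 kN.
  R_n,bearing = 2·124.8 + 6·153.6 = 1171 kN → 0.75 × 1171 = 878 kN.
Bolt shear governs: 566 kN.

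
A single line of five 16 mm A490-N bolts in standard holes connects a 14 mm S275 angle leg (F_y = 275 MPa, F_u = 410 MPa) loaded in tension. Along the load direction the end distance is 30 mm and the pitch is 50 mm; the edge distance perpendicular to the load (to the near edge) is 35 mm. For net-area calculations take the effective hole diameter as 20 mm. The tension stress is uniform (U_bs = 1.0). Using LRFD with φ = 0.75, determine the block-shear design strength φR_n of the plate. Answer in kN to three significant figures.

469 kN

Shear plane L_v = 30 + 4·50 = 230 mm; A_gv = 230 × 14 = 3220 mm².
A_nv = (230 − 4.5·20) × 14 = 1960 mm².
A_nt = (35 − 0.5·20) × 14 = 350 mm².
0.6 F_u A_nv = 482.2 kN; 0.6 F_y A_gv = 531.3 kN → shear rupture governs the shear term.
R_n = 482.2 + 1.0 × 410 × 350 / 1000 = 625.7 kN.
Design strength φR_n = 0.75 × 625.7 = 469 kN.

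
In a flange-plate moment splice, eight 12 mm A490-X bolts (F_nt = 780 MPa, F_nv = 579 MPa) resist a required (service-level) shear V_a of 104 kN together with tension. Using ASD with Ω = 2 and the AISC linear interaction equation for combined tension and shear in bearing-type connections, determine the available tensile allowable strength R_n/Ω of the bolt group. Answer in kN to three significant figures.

A_b = π·12²/4 = 113.1 mm²; f_rv = 104 × 1000 / (8 × 113.1) = 114.9 MPa.
F'_nt = 1.3 F_nt − (Ω F_nt / F_nv) f_rv = 1.3·780 − (2·780/579)·114.9 = 704.3 MPa, capped at F_nt → F'_nt = 704.3 MPa.
R_n = F'_nt · A_b · n = 704.3 × 113.1 × 8 / 1000 = 637.2 kN.
Allowable strength R_n/Ω = 637.2 / 2 = 319 kN.

319 kN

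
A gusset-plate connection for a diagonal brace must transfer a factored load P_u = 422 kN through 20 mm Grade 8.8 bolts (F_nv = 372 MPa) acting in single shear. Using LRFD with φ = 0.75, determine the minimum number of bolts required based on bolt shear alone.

A_b = π·20²/4 = 314.2 mm².
Per-bolt design strength φR_n = 0.75 × 372 × 314.2 × 1 / 1000 = 87.65 kN.
n ≥ 422 / 87.65 = 4.815 → use 5 bolts.

5 bolts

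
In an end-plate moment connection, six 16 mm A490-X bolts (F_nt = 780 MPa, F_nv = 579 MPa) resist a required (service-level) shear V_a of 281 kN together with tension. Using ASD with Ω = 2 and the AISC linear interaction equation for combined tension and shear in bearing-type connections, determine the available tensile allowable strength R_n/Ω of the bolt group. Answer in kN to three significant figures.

233 kN

A_b = π·16²/4 = 201.1 mm²; f_rv = 281 × 1000 / (6 × 201.1) = 232.9 MPa.
F'_nt = 1.3 F_nt − (Ω F_nt / F_nv) f_rv = 1.3·780 − (2·780/579)·232.9 = 386.4 MPa, capped at F_nt → F'_nt = 386.4 MPa.
R_n = F'_nt · A_b · n = 386.4 × 201.1 × 6 / 1000 = 466.2 kN.
Allowable strength R_n/Ω = 466.2 / 2 = 233 kN.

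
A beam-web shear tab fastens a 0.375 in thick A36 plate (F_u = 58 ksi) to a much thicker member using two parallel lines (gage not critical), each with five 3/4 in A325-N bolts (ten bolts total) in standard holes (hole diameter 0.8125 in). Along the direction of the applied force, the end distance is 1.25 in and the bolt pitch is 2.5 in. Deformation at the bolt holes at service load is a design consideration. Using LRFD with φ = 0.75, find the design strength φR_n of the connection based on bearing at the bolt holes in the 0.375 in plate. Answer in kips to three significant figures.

268 kips

Per bolt r_n = 1.2 l_c t F_u ≤ 2.4 d t F_u; upper limit = 2.4 × 0.75 × 0.375 × 58 = 39.15 kips.
Edge bolt: l_c = 1.25 − 0.8125/2 = 0.8438 in → 1.2 × 0.8438 × 0.375 × 58 = 22.02 → r_n = 22.02 kips.
Interior bolts: l_c = 2.5 − 0.8125 = 1.688 in → 1.2 × 1.688 × 0.375 × 58 = 44.04 → r_n = 39.15 kips.
R_n = 2 × 22.02 + 8 × 39.15 = 357.2 kips.
Design strength φR_n = 0.75 × 357.2 = 268 kips.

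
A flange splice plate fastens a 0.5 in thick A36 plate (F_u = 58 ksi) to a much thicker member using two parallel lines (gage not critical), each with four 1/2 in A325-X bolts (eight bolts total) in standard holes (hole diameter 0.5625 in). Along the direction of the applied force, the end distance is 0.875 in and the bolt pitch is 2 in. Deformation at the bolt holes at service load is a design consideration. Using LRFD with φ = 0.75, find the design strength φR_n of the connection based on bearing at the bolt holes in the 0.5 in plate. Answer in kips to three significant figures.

Per bolt r_n = 1.2 l_c t F_u ≤ 2.4 d t F_u; upper limit = 2.4 × 0.5 × 0.5 × 58 = 34.8 kips.
Edge bolt: l_c = 0.875 − 0.5625/2 = 0.5938 in → 1.2 × 0.5938 × 0.5 × 58 = 20.66 → r_n = 20.66 kips.
Interior bolts: l_c = 2 − 0.5625 = 1.438 in → 1.2 × 1.438 × 0.5 × 58 = 50.02 → r_n = 34.8 kips.
R_n = 2 × 20.66 + 6 × 34.8 = 250.1 kips.
Design strength φR_n = 0.75 × 250.1 = 188 kips.

188 kips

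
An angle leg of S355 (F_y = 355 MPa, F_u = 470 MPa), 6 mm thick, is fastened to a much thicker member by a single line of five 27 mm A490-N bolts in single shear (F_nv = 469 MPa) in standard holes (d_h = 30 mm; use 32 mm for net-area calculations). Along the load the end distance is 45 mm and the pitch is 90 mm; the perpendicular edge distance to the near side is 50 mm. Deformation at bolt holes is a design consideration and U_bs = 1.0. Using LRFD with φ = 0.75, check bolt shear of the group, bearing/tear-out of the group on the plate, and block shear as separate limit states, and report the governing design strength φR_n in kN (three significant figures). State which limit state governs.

Bolt shear: A_b = π·27²/4 = 572.6 mm²; R_n = 469 × 572.6 × 5 × 1 / 1000 = 1343 kN → 0.75 × 1343 = 1010 kN.
Bearing: edge l_c = 30, r_n = 101.5 kN; interior l_c = 60, r_n = 182.7 kN; R_n = 101.5 + 4·182.7 = 832.5 kN → 624 kN.
Block shear: A_gv = 2430, A_nv = 1566, A_nt = 204 mm²; R_n = min(0.6F_uA_nv, 0.6F_yA_gv) + U_bs·F_u·A_nt = 537.5 kN → 403 kN.
Block shear governs: 403 kN.

403 kN (block shear governs)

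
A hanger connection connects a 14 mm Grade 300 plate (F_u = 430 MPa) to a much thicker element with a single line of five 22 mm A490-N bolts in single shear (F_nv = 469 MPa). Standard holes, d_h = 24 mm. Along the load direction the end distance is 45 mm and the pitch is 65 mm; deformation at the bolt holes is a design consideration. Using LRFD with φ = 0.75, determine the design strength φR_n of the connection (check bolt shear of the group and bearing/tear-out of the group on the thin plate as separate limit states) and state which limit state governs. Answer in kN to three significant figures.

669 kN (bolt shear governs)

Bolt shear: A_b = π·22²/4 = 380.1 mm²; R_n = 469 × 380.1 × 5 × 1 / 1000 = 891.4 kN → 0.75 × 891.4 = 669 kN.
Bearing (1.2 l_c t F_u ≤ 2.4 d t F_u): upper limit = 2.4·22·14·430 / 1000 = 317.9 kN.
  Edge l_c = 45 − 24/2 = 33 → r_n = 238.4 kN; interior l_c = 65 − 24 = 41 → r_n = 296.2 kN.
  R_n,bearing = 1·238.4 + 4·296.2 = 1423 kN → 0.75 × 1423 = 1070 kN.
Bolt shear governs: 669 kN.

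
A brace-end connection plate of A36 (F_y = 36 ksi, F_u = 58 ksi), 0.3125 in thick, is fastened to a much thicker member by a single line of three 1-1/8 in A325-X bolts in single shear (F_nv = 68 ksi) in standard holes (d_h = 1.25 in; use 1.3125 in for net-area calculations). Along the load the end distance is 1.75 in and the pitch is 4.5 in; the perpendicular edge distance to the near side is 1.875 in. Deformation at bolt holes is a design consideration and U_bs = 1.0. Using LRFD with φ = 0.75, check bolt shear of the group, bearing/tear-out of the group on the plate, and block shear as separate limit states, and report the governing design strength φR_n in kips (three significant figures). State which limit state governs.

71 kips (block shear governs)

Bolt shear: A_b = π·1.125²/4 = 0.994 in²; R_n = 68 × 0.994 × 3 × 1 = 202.8 kips → 0.75 × 202.8 = 152 kips.
Bearing: edge l_c = 1.125, r_n = 24.47 kips; interior l_c = 3.25, r_n = 48.94 kips; R_n = 24.47 + 2·48.94 = 122.3 kips → 91.8 kips.
Block shear: A_gv = 3.359, A_nv = 2.334, A_nt = 0.3809 in²; R_n = min(0.6F_uA_nv, 0.6F_yA_gv) + U_bs·F_u·A_nt = 94.65 kips → 71 kips.
Block shear governs: 71 kips.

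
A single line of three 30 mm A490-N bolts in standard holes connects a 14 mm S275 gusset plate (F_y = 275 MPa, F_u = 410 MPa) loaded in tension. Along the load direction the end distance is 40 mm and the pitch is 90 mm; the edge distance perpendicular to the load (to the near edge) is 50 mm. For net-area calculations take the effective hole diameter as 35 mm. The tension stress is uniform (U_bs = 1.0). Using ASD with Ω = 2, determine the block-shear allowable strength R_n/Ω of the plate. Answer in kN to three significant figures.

321 kN

Shear plane L_v = 40 + 2·90 = 220 mm; A_gv = 220 × 14 = 3080 mm².
A_nv = (220 − 2.5·35) × 14 = 1855 mm².
A_nt = (50 − 0.5·35) × 14 = 455 mm².
0.6 F_u A_nv = 456.3 kN; 0.6 F_y A_gv = 508.2 kN → shear rupture governs the shear term.
R_n = 456.3 + 1.0 × 410 × 455 / 1000 = 642.9 kN.
Allowable strength R_n/Ω = 642.9 / 2 = 321 kN.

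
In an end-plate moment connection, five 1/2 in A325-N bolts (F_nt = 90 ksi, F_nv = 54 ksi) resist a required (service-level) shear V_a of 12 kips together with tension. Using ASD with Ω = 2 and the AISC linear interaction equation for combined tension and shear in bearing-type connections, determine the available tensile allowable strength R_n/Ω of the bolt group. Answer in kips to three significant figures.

A_b = π·0.5²/4 = 0.1963 in²; f_rv = 12 / (5 × 0.1963) = 12.22 ksi.
F'_nt = 1.3 F_nt − (Ω F_nt / F_nv) f_rv = 1.3·90 − (2·90/54)·12.22 = 76.26 ksi, capped at F_nt → F'_nt = 76.26 ksi.
R_n = F'_nt · A_b · n = 76.26 × 0.1963 × 5 = 74.86 kips.
Allowable strength R_n/Ω = 74.86 / 2 = 37.4 kips.

37.4 kips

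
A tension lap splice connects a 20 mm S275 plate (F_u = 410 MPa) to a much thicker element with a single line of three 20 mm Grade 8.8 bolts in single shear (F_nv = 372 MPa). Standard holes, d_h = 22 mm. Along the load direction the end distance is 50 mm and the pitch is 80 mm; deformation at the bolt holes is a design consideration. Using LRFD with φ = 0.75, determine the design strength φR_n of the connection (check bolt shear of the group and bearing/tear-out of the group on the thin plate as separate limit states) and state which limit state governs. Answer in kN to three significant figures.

Bolt shear: A_b = π·20²/4 = 314.2 mm²; R_n = 372 × 314.2 × 3 × 1 / 1000 = 350.6 kN → 0.75 × 350.6 = 263 kN.
Bearing (1.2 l_c t F_u ≤ 2.4 d t F_u): upper limit = 2.4·20·20·410 / 1000 = 393.6 kN.
  Edge l_c = 50 − 22/2 = 39 → r_n = 383.8 kN; interior l_c = 80 − 22 = 58 → r_n = 393.6 kN.
  R_n,bearing = 1·383.8 + 2·393.6 = 1171 kN → 0.75 × 1171 = 878 kN.
Bolt shear governs: 263 kN.

263 kN (bolt shear governs)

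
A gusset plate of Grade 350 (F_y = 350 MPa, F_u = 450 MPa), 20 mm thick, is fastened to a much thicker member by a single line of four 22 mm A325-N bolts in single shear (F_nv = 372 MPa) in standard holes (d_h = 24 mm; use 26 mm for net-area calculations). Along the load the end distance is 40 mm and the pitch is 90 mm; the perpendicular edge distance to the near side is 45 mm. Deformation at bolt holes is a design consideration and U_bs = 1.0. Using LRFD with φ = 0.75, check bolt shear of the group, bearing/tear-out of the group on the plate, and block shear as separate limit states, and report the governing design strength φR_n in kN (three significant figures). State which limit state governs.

424 kN (bolt shear governs)

Bolt shear: A_b = π·22²/4 = 380.1 mm²; R_n = 372 × 380.1 × 4 × 1 / 1000 = 565.6 kN → 0.75 × 565.6 = 424 kN.
Bearing: edge l_c = 28, r_n = 302.4 kN; interior l_c = 66, r_n = 475.2 kN; R_n = 302.4 + 3·475.2 = 1728 kN → 1300 kN.
Block shear: A_gv = 6200, A_nv = 4380, A_nt = 640 mm²; R_n = min(0.6F_uA_nv, 0.6F_yA_gv) + U_bs·F_u·A_nt = 1471 kN → 1100 kN.
Bolt shear governs: 424 kN.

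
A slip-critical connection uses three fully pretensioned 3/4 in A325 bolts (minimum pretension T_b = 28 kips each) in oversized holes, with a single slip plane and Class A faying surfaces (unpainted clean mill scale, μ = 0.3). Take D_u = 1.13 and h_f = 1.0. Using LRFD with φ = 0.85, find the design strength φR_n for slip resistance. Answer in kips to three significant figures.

R_n = μ · D_u · h_f · T_b · n_s · n_b = 0.3 × 1.13 × 1.0 × 28 × 1 × 3 = 28.48 kips.
Design strength φR_n = 0.85 × 28.48 = 24.2 kips.

24.2 kips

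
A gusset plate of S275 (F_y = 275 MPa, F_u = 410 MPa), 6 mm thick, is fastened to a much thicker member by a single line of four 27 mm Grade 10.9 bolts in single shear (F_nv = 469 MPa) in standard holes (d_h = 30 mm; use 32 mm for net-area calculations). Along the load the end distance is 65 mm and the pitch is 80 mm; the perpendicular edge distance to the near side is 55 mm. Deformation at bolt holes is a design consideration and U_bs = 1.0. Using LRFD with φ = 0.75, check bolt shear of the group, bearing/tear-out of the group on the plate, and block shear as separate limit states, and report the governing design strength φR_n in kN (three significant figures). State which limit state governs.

286 kN (block shear governs)

Bolt shear: A_b = π·27²/4 = 572.6 mm²; R_n = 469 × 572.6 × 4 × 1 / 1000 = 1074 kN → 0.75 × 1074 = 806 kN.
Bearing: edge l_c = 50, r_n = 147.6 kN; interior l_c = 50, r_n = 147.6 kN; R_n = 147.6 + 3·147.6 = 590.4 kN → 443 kN.
Block shear: A_gv = 1830, A_nv = 1158, A_nt = 234 mm²; R_n = min(0.6F_uA_nv, 0.6F_yA_gv) + U_bs·F_u·A_nt = 380.8 kN → 286 kN.
Block shear governs: 286 kN.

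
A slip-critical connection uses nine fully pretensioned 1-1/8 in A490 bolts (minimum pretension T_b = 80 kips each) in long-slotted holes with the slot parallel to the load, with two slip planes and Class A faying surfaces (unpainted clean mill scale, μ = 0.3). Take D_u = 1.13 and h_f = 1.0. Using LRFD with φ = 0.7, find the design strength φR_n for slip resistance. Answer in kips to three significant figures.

R_n = μ · D_u · h_f · T_b · n_s · n_b = 0.3 × 1.13 × 1.0 × 80 × 2 × 9 = 488.2 kips.
Design strength φR_n = 0.7 × 488.2 = 342 kips.

342 kips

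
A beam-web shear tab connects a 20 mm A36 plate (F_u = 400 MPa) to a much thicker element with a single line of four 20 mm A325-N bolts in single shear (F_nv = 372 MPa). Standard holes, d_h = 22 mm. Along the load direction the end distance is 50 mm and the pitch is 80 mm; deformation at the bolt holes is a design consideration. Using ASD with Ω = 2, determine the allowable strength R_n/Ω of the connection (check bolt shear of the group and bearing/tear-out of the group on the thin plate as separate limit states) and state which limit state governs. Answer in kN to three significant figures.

Bolt shear: A_b = π·20²/4 = 314.2 mm²; R_n = 372 × 314.2 × 4 × 1 / 1000 = 467.5 kN → 467.5 / 2 = 234 kN.
Bearing (1.2 l_c t F_u ≤ 2.4 d t F_u): upper limit = 2.4·20·20·400 / 1000 = 384 kN.
  Edge l_c = 50 − 22/2 = 39 → r_n = 374.4 kN; interior l_c = 80 − 22 = 58 → r_n = 384 kN.
  R_n,bearing = 1·374.4 + 3·384 = 1526 kN → 1526 / 2 = 763 kN.
Bolt shear governs: 234 kN.

234 kN (bolt shear governs)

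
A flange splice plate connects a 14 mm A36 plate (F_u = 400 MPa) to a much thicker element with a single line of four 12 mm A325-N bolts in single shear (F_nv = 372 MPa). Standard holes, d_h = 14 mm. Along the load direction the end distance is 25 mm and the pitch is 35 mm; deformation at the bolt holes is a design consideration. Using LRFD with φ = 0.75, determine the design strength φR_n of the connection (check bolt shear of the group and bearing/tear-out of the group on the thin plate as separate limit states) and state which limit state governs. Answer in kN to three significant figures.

Bolt shear: A_b = π·12²/4 = 113.1 mm²; R_n = 372 × 113.1 × 4 × 1 / 1000 = 168.3 kN → 0.75 × 168.3 = 126 kN.
Bearing (1.2 l_c t F_u ≤ 2.4 d t F_u): upper limit = 2.4·12·14·400 / 1000 = 161.3 kN.
  Edge l_c = 25 − 14/2 = 18 → r_n = 121 kN; interior l_c = 35 − 14 = 21 → r_n = 141.1 kN.
  R_n,bearing = 1·121 + 3·141.1 = 544.3 kN → 0.75 × 544.3 = 408 kN.
Bolt shear governs: 126 kN.

126 kN (bolt shear governs)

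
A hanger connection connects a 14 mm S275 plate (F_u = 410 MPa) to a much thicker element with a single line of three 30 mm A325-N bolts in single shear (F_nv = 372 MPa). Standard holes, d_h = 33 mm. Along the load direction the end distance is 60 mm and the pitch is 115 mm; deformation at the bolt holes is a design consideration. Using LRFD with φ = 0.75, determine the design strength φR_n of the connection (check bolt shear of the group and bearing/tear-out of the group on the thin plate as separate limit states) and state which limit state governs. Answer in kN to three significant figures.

592 kN (bolt shear governs)

Bolt shear: A_b = π·30²/4 = 706.9 mm²; R_n = 372 × 706.9 × 3 × 1 / 1000 = 788.9 kN → 0.75 × 788.9 = 592 kN.
Bearing (1.2 l_c t F_u ≤ 2.4 d t F_u): upper limit = 2.4·30·14·410 / 1000 = 413.3 kN.
  Edge l_c = 60 − 33/2 = 43.5 → r_n = 299.6 kN; interior l_c = 115 − 33 = 82 → r_n = 413.3 kN.
  R_n,bearing = 1·299.6 + 2·413.3 = 1126 kN → 0.75 × 1126 = 845 kN.
Bolt shear governs: 592 kN.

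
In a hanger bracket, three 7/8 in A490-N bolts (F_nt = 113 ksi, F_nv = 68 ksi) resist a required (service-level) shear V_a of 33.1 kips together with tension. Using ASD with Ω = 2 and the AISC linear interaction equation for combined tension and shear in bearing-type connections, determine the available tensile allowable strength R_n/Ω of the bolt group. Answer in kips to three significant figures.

A_b = π·0.875²/4 = 0.6013 in²; f_rv = 33.1 / (3 × 0.6013) = 18.35 ksi.
F'_nt = 1.3 F_nt − (Ω F_nt / F_nv) f_rv = 1.3·113 − (2·113/68)·18.35 = 85.92 ksi, capped at F_nt → F'_nt = 85.92 ksi.
R_n = F'_nt · A_b · n = 85.92 × 0.6013 × 3 = 155 kips.
Allowable strength R_n/Ω = 155 / 2 = 77.5 kips.

77.5 kips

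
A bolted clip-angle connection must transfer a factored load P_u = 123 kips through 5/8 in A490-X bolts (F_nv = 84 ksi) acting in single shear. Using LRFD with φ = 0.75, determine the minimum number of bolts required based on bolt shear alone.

7 bolts

A_b = π·0.625²/4 = 0.3068 in².
Per-bolt design strength φR_n = 0.75 × 84 × 0.3068 × 1 = 19.33 kips.
n ≥ 123 / 19.33 = 6.364 → use 7 bolts.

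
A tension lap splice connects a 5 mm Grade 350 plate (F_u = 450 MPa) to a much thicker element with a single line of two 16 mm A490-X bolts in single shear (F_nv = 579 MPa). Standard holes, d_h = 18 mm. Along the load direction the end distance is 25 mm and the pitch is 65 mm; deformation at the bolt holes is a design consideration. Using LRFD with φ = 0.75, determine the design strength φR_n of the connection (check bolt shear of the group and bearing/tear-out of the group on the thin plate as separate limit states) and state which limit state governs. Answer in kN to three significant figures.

97.2 kN (bearing governs)

Bolt shear: A_b = π·16²/4 = 201.1 mm²; R_n = 579 × 201.1 × 2 × 1 / 1000 = 232.8 kN → 0.75 × 232.8 = 175 kN.
Bearing (1.2 l_c t F_u ≤ 2.4 d t F_u): upper limit = 2.4·16·5·450 / 1000 = 86.4 kN.
  Edge l_c = 25 − 18/2 = 16 → r_n = 43.2 kN; interior l_c = 65 − 18 = 47 → r_n = 86.4 kN.
  R_n,bearing = 1·43.2 + 1·86.4 = 129.6 kN → 0.75 × 129.6 = 97.2 kN.
Bearing governs: 97.2 kN.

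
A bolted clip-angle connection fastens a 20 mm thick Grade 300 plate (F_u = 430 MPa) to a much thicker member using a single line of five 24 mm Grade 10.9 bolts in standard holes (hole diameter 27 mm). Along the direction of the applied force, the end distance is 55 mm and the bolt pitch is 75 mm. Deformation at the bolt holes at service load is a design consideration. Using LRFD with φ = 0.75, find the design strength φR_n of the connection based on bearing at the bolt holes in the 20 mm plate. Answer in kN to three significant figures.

Per bolt r_n = 1.2 l_c t F_u ≤ 2.4 d t F_u; upper limit = 2.4 × 24 × 20 × 430 / 1000 = 495.4 kN.
Edge bolt: l_c = 55 − 27/2 = 41.5 mm → 1.2 × 41.5 × 20 × 430 / 1000 = 428.3 → r_n = 428.3 kN.
Interior bolts: l_c = 75 − 27 = 48 mm → 1.2 × 48 × 20 × 430 / 1000 = 495.4 → r_n = 495.4 kN.
R_n = 1 × 428.3 + 4 × 495.4 = 2410 kN.
Design strength φR_n = 0.75 × 2410 = 1810 kN.

1810 kN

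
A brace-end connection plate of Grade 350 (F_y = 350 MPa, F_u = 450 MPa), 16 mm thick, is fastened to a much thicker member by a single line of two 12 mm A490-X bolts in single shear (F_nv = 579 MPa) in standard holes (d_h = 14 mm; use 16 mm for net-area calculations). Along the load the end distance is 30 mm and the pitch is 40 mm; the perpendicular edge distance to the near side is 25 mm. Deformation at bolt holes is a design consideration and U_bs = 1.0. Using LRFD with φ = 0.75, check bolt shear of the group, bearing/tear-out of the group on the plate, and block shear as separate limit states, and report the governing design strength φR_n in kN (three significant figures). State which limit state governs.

Bolt shear: A_b = π·12²/4 = 113.1 mm²; R_n = 579 × 113.1 × 2 × 1 / 1000 = 131 kN → 0.75 × 131 = 98.2 kN.
Bearing: edge l_c = 23, r_n = 198.7 kN; interior l_c = 26, r_n = 207.4 kN; R_n = 198.7 + 1·207.4 = 406.1 kN → 305 kN.
Block shear: A_gv = 1120, A_nv = 736, A_nt = 272 mm²; R_n = min(0.6F_uA_nv, 0.6F_yA_gv) + U_bs·F_u·A_nt = 321.1 kN → 241 kN.
Bolt shear governs: 98.2 kN.

98.2 kN (bolt shear governs)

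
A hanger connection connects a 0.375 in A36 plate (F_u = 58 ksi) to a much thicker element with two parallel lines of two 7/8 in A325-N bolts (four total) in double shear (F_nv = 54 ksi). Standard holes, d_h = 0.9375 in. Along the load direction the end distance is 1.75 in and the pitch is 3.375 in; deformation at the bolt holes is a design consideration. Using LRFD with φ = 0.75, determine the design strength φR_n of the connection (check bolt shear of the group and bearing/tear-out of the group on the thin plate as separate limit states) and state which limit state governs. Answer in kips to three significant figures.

Bolt shear: A_b = π·0.875²/4 = 0.6013 in²; R_n = 54 × 0.6013 × 4 × 2 = 259.8 kips → 0.75 × 259.8 = 195 kips.
Bearing (1.2 l_c t F_u ≤ 2.4 d t F_u): upper limit = 2.4·0.875·0.375·58 = 45.68 kips.
  Edge l_c = 1.75 − 0.9375/2 = 1.281 → r_n = 33.44 kips; interior l_c = 3.375 − 0.9375 = 2.438 → r_n = 45.68 kips.
  R_n,bearing = 2·33.44 + 2·45.68 = 158.2 kips → 0.75 × 158.2 = 119 kips.
Bearing governs: 119 kips.

119 kips (bearing governs)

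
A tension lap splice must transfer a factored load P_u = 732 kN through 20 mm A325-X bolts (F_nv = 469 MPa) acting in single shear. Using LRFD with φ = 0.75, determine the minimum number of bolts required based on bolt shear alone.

7 bolts

A_b = π·20²/4 = 314.2 mm².
Per-bolt design strength φR_n = 0.75 × 469 × 314.2 × 1 / 1000 = 110.5 kN.
n ≥ 732 / 110.5 = 6.624 → use 7 bolts.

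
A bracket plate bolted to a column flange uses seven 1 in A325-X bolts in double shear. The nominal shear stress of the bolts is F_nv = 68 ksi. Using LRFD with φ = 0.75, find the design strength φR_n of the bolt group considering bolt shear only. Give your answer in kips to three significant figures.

561 kips

A_b = π × 1² / 4 = 0.7854 in².
R_n = F_nv · A_b · n · n_s = 68 × 0.7854 × 7 × 2 = 747.7 kips.
Design strength φR_n = 0.75 × 747.7 = 561 kips.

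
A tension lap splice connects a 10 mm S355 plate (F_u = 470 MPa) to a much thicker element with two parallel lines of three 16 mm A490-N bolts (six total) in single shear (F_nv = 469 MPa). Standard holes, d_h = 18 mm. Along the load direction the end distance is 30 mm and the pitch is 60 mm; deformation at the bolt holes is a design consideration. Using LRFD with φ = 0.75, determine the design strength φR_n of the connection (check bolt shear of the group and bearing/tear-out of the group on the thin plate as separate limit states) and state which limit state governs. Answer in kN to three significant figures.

424 kN (bolt shear governs)

Bolt shear: A_b = π·16²/4 = 201.1 mm²; R_n = 469 × 201.1 × 6 × 1 / 1000 = 565.8 kN → 0.75 × 565.8 = 424 kN.
Bearing (1.2 l_c t F_u ≤ 2.4 d t F_u): upper limit = 2.4·16·10·470 / 1000 = 180.5 kN.
  Edge l_c = 30 − 18/2 = 21 → r_n = 118.4 kN; interior l_c = 60 − 18 = 42 → r_n = 180.5 kN.
  R_n,bearing = 2·118.4 + 4·180.5 = 958.8 kN → 0.75 × 958.8 = 719 kN.
Bolt shear governs: 424 kN.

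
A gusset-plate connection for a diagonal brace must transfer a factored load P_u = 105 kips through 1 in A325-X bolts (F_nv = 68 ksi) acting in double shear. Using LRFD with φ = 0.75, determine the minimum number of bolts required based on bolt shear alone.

2 bolts

A_b = π·1²/4 = 0.7854 in².
Per-bolt design strength φR_n = 0.75 × 68 × 0.7854 × 2 = 80.11 kips.
n ≥ 105 / 80.11 = 1.311 → use 2 bolts.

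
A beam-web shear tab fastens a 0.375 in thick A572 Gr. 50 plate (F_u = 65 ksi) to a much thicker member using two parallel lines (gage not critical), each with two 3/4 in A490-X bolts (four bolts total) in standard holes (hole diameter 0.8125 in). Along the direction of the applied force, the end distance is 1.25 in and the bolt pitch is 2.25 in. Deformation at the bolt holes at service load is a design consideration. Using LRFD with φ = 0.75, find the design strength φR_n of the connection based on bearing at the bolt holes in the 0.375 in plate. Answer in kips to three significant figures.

100 kips

Per bolt r_n = 1.2 l_c t F_u ≤ 2.4 d t F_u; upper limit = 2.4 × 0.75 × 0.375 × 65 = 43.87 kips.
Edge bolt: l_c = 1.25 − 0.8125/2 = 0.8438 in → 1.2 × 0.8438 × 0.375 × 65 = 24.68 → r_n = 24.68 kips.
Interior bolts: l_c = 2.25 − 0.8125 = 1.438 in → 1.2 × 1.438 × 0.375 × 65 = 42.05 → r_n = 42.05 kips.
R_n = 2 × 24.68 + 2 × 42.05 = 133.5 kips.
Design strength φR_n = 0.75 × 133.5 = 100 kips.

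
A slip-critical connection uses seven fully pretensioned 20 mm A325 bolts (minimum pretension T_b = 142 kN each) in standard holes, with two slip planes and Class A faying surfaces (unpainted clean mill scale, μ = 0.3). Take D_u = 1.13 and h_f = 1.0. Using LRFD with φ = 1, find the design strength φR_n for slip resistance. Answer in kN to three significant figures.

674 kN

R_n = μ · D_u · h_f · T_b · n_s · n_b = 0.3 × 1.13 × 1.0 × 142 × 2 × 7 = 673.9 kN.
Design strength φR_n = 1 × 673.9 = 674 kN.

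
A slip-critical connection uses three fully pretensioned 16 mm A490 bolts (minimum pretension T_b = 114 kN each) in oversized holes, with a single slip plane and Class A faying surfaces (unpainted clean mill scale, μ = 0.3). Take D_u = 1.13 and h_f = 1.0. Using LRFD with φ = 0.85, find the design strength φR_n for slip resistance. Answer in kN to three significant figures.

R_n = μ · D_u · h_f · T_b · n_s · n_b = 0.3 × 1.13 × 1.0 × 114 × 1 × 3 = 115.9 kN.
Design strength φR_n = 0.85 × 115.9 = 98.5 kN.

98.5 kN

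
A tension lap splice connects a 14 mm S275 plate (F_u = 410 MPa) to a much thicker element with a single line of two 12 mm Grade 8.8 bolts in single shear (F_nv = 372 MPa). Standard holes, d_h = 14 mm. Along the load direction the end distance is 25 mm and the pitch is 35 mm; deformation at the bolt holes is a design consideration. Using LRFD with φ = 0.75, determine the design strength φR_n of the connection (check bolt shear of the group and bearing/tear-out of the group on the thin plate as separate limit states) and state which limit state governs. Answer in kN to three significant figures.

Bolt shear: A_b = π·12²/4 = 113.1 mm²; R_n = 372 × 113.1 × 2 × 1 / 1000 = 84.14 kN → 0.75 × 84.14 = 63.1 kN.
Bearing (1.2 l_c t F_u ≤ 2.4 d t F_u): upper limit = 2.4·12·14·410 / 1000 = 165.3 kN.
  Edge l_c = 25 − 14/2 = 18 → r_n = 124 kN; interior l_c = 35 − 14 = 21 → r_n = 144.6 kN.
  R_n,bearing = 1·124 + 1·144.6 = 268.6 kN → 0.75 × 268.6 = 201 kN.
Bolt shear governs: 63.1 kN.

63.1 kN (bolt shear governs)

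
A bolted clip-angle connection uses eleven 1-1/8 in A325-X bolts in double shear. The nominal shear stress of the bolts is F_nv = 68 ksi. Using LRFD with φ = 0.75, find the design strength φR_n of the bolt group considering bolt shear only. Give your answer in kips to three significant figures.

1120 kips

A_b = π × 1.125² / 4 = 0.994 in².
R_n = F_nv · A_b · n · n_s = 68 × 0.994 × 11 × 2 = 1487 kips.
Design strength φR_n = 0.75 × 1487 = 1120 kips.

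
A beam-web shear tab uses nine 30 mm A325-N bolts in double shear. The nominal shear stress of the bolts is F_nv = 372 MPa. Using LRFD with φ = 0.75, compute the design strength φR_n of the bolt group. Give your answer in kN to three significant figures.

A_b = π × 30² / 4 = 706.9 mm².
R_n = F_nv · A_b · n · n_s = 372 × 706.9 × 9 × 2 / 1000 = 4733 kN.
Design strength φR_n = 0.75 × 4733 = 3550 kN.

3550 kN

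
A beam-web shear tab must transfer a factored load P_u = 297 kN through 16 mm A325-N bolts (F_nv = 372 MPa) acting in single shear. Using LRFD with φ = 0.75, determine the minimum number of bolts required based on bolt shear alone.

A_b = π·16²/4 = 201.1 mm².
Per-bolt design strength φR_n = 0.75 × 372 × 201.1 × 1 / 1000 = 56.1 kN.
n ≥ 297 / 56.1 = 5.294 → use 6 bolts.

6 bolts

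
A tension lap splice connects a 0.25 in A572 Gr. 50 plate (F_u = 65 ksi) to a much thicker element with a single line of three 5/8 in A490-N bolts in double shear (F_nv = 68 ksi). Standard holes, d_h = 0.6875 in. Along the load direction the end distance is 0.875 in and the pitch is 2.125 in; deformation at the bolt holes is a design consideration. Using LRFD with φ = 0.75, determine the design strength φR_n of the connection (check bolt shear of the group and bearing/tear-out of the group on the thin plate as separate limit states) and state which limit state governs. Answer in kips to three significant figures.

Bolt shear: A_b = π·0.625²/4 = 0.3068 in²; R_n = 68 × 0.3068 × 3 × 2 = 125.2 kips → 0.75 × 125.2 = 93.9 kips.
Bearing (1.2 l_c t F_u ≤ 2.4 d t F_u): upper limit = 2.4·0.625·0.25·65 = 24.38 kips.
  Edge l_c = 0.875 − 0.6875/2 = 0.5312 → r_n = 10.36 kips; interior l_c = 2.125 − 0.6875 = 1.438 → r_n = 24.38 kips.
  R_n,bearing = 1·10.36 + 2·24.38 = 59.11 kips → 0.75 × 59.11 = 44.3 kips.
Bearing governs: 44.3 kips.

44.3 kips (bearing governs)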